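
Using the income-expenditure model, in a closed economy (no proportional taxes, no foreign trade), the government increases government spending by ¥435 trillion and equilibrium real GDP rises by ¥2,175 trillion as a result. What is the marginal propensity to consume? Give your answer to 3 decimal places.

Implied spending multiplier k = ΔY/ΔG = 2,175/435 = 5.
Since k = 1/(1 − MPC), MPC = 1 − 1/k = 1 − ΔG/ΔY = 1 − 435/2,175 = 0.800.

0.800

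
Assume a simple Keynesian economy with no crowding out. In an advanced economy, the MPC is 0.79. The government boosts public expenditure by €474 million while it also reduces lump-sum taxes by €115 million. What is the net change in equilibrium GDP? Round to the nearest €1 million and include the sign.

Expenditure multiplier = 1/(1 − MPC) = 1/(1 − 0.79) = 1/0.21 ≈ 4.762.
ΔG contributes k·ΔG = (+€474 million) / 0.21 ≈ +€2,257.1 million.
ΔT of −€115 million changes first-round spending by −c·ΔT = +€90.85 million, contributing k·(−c·ΔT) = (+€90.85 million) / 0.21 ≈ +€432.6 million.
Net ΔY = k(ΔG − c·ΔT) = (+€564.85 million) / 0.21 ≈ +€2,690 million.

+€2,690 million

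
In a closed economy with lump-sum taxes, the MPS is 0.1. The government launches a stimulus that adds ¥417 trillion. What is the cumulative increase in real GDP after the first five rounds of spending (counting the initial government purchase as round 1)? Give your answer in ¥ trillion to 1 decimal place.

MPC = 1 − MPS = 1 − 0.1 = 0.9.
Round 1 adds ΔG = ¥417 trillion; each later round is MPC = 0.9 times the previous.
After 5 rounds: 417 + 375.3 + 337.77 + 303.993 + 273.5937 = ΔG·(1 − c^5)/(1 − c) = 417 × (1 − 0.59049)/0.1 ≈ ¥1,707.7 trillion.

¥1,707.7 trillion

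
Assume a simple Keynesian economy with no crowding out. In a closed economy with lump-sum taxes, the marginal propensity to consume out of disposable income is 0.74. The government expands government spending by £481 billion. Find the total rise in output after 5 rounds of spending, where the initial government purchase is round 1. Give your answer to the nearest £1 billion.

Round 1 adds ΔG = £481 billion; each later round is MPC = 0.74 times the previous.
After 5 rounds: 481 + 355.94 + 263.3956 + 194.912744 + 144.23543056 = ΔG·(1 − c^5)/(1 − c) = 481 × (1 − 0.2219006624)/0.26 ≈ £1,439 billion.

£1,439 billion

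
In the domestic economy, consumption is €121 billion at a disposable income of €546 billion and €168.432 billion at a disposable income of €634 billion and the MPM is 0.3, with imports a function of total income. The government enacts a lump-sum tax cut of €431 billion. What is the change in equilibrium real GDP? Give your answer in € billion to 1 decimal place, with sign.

MPC = ΔC/ΔYd = (168.432 − 121)/(634 − 546) = 47.432/88 = 0.539.
A lump-sum tax change of −€431 billion shifts disposable income by +€431 billion; first-round consumption changes by −c × ΔT = −0.539 × (−€431 billion) = +€232.309 billion.
Expenditure multiplier = 1/(1 − c + m) = 1/(1 − 0.539 + 0.3) = 1/0.761 ≈ 1.314.
The tax multiplier is −c × k ≈ −0.708, so ΔY = k × (−c·ΔT) = (+€232.309 billion) / 0.761 ≈ +€305.3 billion.

+€305.3 billion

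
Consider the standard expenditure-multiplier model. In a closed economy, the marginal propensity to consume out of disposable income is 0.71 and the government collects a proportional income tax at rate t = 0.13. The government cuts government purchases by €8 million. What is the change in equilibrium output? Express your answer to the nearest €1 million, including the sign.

−€21 million

Expenditure multiplier = 1/(1 − c(1−t)) = 1/(1 − 0.71×0.87) = 1/0.3823 ≈ 2.616.
ΔY = k × ΔG = (−€8 million) / 0.3823 ≈ −€21 million.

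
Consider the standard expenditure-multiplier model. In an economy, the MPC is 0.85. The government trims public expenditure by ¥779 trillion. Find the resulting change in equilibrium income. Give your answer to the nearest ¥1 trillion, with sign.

−¥5,193 trillion

Expenditure multiplier = 1/(1 − MPC) = 1/(1 − 0.85) = 1/0.15 ≈ 6.667.
ΔY = k × ΔG = (−¥779 trillion) / 0.15 ≈ −¥5,193 trillion.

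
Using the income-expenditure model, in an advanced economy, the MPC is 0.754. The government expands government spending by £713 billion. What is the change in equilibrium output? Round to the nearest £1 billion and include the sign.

Government-spending multiplier = 1/(1 − MPC) = 1/(1 − 0.754) = 1/0.246 ≈ 4.065.
ΔY = k × ΔG = (+£713 billion) / 0.246 ≈ +£2,898 billion.

+£2,898 billion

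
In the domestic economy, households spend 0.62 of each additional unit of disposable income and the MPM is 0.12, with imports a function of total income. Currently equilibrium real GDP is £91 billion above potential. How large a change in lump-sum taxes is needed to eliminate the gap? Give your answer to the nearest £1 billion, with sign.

Spending multiplier = 1/(1 − c + m) = 1/(1 − 0.62 + 0.12) = 1/0.5 = 2.
Tax multiplier = −c·k = −0.62/0.5 = −1.24. Need ΔY = −£91 billion, so ΔT = ΔY/(−c·k) = −(−£91 billion) × 0.5 / 0.62 ≈ +£73 billion.
The government should raise lump-sum taxes by £73 billion.

+£73 billion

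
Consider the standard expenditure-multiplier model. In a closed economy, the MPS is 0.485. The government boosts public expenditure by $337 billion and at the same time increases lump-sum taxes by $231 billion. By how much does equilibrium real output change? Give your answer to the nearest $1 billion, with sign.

MPC = 1 − MPS = 1 − 0.485 = 0.515.
Expenditure multiplier = 1/(1 − MPC) = 1/(1 − 0.515) = 1/0.485 ≈ 2.062.
ΔG contributes k·ΔG = (+$337 billion) / 0.485 ≈ +$694.8 billion.
ΔT of +$231 billion changes first-round spending by −c·ΔT = −$118.965 billion, contributing k·(−c·ΔT) = (−$118.965 billion) / 0.485 ≈ −$245.3 billion.
Net ΔY = k(ΔG − c·ΔT) = (+$218.035 billion) / 0.485 ≈ +$450 billion.

+$450 billion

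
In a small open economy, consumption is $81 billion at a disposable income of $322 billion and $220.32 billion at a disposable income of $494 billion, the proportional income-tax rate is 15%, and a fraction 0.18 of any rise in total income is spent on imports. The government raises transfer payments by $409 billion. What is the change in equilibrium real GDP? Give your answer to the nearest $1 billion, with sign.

MPC = ΔC/ΔYd = (220.32 − 81)/(494 − 322) = 139.32/172 = 0.81.
The transfer change shifts disposable income by +$409 billion, so first-round consumption changes by c·ΔTR = 0.81 × (+$409 billion) = +$331.29 billion.
Expenditure multiplier = 1/(1 − c(1−t) + m) = 1/(1 − 0.81×0.85 + 0.18) = 1/0.4915 ≈ 2.035.
The transfer multiplier is c × k ≈ 1.648, so ΔY = k × (c·ΔTR) = (+$331.29 billion) / 0.4915 ≈ +$674 billion.

+$674 billion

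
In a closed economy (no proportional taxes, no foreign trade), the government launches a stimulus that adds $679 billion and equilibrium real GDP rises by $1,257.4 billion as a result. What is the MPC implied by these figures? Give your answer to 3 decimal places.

0.460

Implied spending multiplier k = ΔY/ΔG = 1,257.4/679 ≈ 1.8518.
Since k = 1/(1 − MPC), MPC = 1 − 1/k = 1 − ΔG/ΔY = 1 − 679/1,257.4 ≈ 0.460.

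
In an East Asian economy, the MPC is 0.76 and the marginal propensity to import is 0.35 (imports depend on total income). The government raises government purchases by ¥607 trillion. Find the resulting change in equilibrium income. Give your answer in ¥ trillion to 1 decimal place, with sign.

Spending multiplier = 1/(1 − c + m) = 1/(1 − 0.76 + 0.35) = 1/0.59 ≈ 1.695.
ΔY = k × ΔG = (+¥607 trillion) / 0.59 ≈ +¥1,028.8 trillion.

+¥1,028.8 trillion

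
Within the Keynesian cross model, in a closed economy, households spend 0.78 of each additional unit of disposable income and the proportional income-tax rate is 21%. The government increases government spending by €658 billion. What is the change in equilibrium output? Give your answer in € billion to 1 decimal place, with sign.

+€1,714.4 billion

Government-spending multiplier = 1/(1 − c(1−t)) = 1/(1 − 0.78×0.79) = 1/0.3838 ≈ 2.606.
ΔY = k × ΔG = (+€658 billion) / 0.3838 ≈ +€1,714.4 billion.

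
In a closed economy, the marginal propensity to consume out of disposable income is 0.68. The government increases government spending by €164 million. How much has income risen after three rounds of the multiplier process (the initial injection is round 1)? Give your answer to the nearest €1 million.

€351 million

Round 1 adds ΔG = €164 million; each later round is MPC = 0.68 times the previous.
After 3 rounds: 164 + 111.52 + 75.8336 = ΔG·(1 − c^3)/(1 − c) = 164 × (1 − 0.314432)/0.32 ≈ €351 million.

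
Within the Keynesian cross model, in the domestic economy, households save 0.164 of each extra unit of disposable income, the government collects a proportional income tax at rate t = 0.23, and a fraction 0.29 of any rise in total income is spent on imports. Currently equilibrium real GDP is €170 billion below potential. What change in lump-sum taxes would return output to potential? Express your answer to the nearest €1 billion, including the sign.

−€131 billion

MPC = 1 − MPS = 1 − 0.164 = 0.836.
Spending multiplier = 1/(1 − c(1−t) + m) = 1/(1 − 0.836×0.77 + 0.29) = 1/0.64628 ≈ 1.547.
Tax multiplier = −c·k = −0.836/0.64628 ≈ −1.294. Need ΔY = +€170 billion, so ΔT = ΔY/(−c·k) = −(+€170 billion) × 0.64628 / 0.836 ≈ −€131 billion.
The government should cut lump-sum taxes by €131 billion.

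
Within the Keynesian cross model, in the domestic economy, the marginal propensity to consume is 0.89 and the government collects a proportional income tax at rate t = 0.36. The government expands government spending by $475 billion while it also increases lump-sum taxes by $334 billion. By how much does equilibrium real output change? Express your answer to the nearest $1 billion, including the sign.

+$413 billion

Expenditure multiplier = 1/(1 − c(1−t)) = 1/(1 − 0.89×0.64) = 1/0.4304 ≈ 2.323.
ΔG contributes k·ΔG = (+$475 billion) / 0.4304 ≈ +$1,103.6 billion.
ΔT of +$334 billion changes first-round spending by −c·ΔT = −$297.26 billion, contributing k·(−c·ΔT) = (−$297.26 billion) / 0.4304 ≈ −$690.7 billion.
Net ΔY = k(ΔG − c·ΔT) = (+$177.74 billion) / 0.4304 ≈ +$413 billion.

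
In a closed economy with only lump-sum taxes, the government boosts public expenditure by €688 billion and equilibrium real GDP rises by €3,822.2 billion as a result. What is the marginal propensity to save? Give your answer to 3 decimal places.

Implied spending multiplier k = ΔY/ΔG = 3,822.2/688 ≈ 5.5555.
Since k = 1/(1 − MPC), MPC = 1 − 1/k = 1 − ΔG/ΔY = 1 − 688/3,822.2 ≈ 0.820.
MPS = 1 − MPC = 0.180.

0.180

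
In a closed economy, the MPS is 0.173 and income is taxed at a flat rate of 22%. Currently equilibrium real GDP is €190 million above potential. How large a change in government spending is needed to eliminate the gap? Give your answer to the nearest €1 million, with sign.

MPC = 1 − MPS = 1 − 0.173 = 0.827.
Spending multiplier = 1/(1 − c(1−t)) = 1/(1 − 0.827×0.78) = 1/0.35494 ≈ 2.817.
Need ΔY = −€190 million, so ΔG = ΔY/k = (−€190 million) × 0.35494 ≈ −€67 million.
The government should cut government spending by €67 million.

−€67 million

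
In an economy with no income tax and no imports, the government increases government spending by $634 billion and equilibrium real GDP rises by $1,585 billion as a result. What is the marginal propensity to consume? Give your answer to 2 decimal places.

0.60

Implied spending multiplier k = ΔY/ΔG = 1,585/634 = 2.5.
Since k = 1/(1 − MPC), MPC = 1 − 1/k = 1 − ΔG/ΔY = 1 − 634/1,585 = 0.60.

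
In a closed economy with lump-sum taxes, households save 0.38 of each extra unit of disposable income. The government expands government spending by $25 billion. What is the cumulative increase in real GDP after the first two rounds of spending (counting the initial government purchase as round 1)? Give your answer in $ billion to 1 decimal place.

$40.5 billion

MPC = 1 − MPS = 1 − 0.38 = 0.62.
Round 1 adds ΔG = $25 billion; each later round is MPC = 0.62 times the previous.
After 2 rounds: 25 + 15.5 = ΔG·(1 − c^2)/(1 − c) = 25 × (1 − 0.3844)/0.38 = $40.5 billion.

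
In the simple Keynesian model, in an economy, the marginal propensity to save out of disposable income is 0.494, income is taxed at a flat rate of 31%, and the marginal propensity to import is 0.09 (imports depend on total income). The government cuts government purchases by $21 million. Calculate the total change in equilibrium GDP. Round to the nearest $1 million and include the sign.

−$28 million

MPC = 1 − MPS = 1 − 0.494 = 0.506.
Expenditure multiplier = 1/(1 − c(1−t) + m) = 1/(1 − 0.506×0.69 + 0.09) = 1/0.74086 ≈ 1.35.
ΔY = k × ΔG = (−$21 million) / 0.74086 ≈ −$28 million.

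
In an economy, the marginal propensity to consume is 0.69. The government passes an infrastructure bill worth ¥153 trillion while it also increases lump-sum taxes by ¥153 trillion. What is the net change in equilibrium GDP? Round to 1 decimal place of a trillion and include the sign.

Expenditure multiplier = 1/(1 − MPC) = 1/(1 − 0.69) = 1/0.31 ≈ 3.226.
ΔG contributes k·ΔG = (+¥153 trillion) / 0.31 ≈ +¥493.5 trillion.
ΔT of +¥153 trillion changes first-round spending by −c·ΔT = −¥105.57 trillion, contributing k·(−c·ΔT) = (−¥105.57 trillion) / 0.31 ≈ −¥340.5 trillion.
With ΔG = ΔT and no other leakages, the balanced-budget multiplier is 1, so ΔY = ΔG = +¥153 trillion.

+¥153.0 trillion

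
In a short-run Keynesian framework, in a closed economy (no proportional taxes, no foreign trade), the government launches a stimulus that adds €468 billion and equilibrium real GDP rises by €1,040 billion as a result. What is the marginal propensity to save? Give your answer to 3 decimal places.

0.450

Implied spending multiplier k = ΔY/ΔG = 1,040/468 ≈ 2.2222.
Since k = 1/(1 − MPC), MPC = 1 − 1/k = 1 − ΔG/ΔY = 1 − 468/1,040 = 0.550.
MPS = 1 − MPC = 0.450.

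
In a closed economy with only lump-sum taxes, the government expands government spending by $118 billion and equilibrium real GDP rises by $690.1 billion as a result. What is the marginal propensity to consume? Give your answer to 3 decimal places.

Implied spending multiplier k = ΔY/ΔG = 690.1/118 ≈ 5.8483.
Since k = 1/(1 − MPC), MPC = 1 − 1/k = 1 − ΔG/ΔY = 1 − 118/690.1 ≈ 0.829.

0.829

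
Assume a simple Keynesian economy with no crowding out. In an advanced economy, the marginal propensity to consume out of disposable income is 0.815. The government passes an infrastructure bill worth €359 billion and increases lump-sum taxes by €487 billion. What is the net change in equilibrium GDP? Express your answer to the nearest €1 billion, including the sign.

−€205 billion

Expenditure multiplier = 1/(1 − MPC) = 1/(1 − 0.815) = 1/0.185 ≈ 5.405.
ΔG contributes k·ΔG = (+€359 billion) / 0.185 ≈ +€1,940.5 billion.
ΔT of +€487 billion changes first-round spending by −c·ΔT = −€396.905 billion, contributing k·(−c·ΔT) = (−€396.905 billion) / 0.185 ≈ −€2,145.4 billion.
Net ΔY = k(ΔG − c·ΔT) = (−€37.905 billion) / 0.185 ≈ −€205 billion.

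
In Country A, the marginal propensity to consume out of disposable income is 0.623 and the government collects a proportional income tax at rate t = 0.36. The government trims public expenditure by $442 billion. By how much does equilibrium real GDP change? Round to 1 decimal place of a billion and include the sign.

Government-spending multiplier = 1/(1 − c(1−t)) = 1/(1 − 0.623×0.64) = 1/0.60128 ≈ 1.663.
ΔY = k × ΔG = (−$442 billion) / 0.60128 ≈ −$735.1 billion.

−$735.1 billion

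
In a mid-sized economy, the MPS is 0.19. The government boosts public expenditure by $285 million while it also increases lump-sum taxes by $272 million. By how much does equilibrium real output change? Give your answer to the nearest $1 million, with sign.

+$340 million

MPC = 1 − MPS = 1 − 0.19 = 0.81.
Expenditure multiplier = 1/(1 − MPC) = 1/(1 − 0.81) = 1/0.19 ≈ 5.263.
ΔG contributes k·ΔG = (+$285 million) / 0.19 = +$1,500 million.
ΔT of +$272 million changes first-round spending by −c·ΔT = −$220.32 million, contributing k·(−c·ΔT) = (−$220.32 million) / 0.19 ≈ −$1,159.6 million.
Net ΔY = k(ΔG − c·ΔT) = (+$64.68 million) / 0.19 ≈ +$340 million.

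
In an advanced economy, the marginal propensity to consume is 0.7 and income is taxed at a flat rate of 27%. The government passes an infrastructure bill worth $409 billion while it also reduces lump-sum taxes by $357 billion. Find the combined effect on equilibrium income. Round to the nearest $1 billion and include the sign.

+$1,347 billion

Expenditure multiplier = 1/(1 − c(1−t)) = 1/(1 − 0.7×0.73) = 1/0.489 ≈ 2.045.
ΔG contributes k·ΔG = (+$409 billion) / 0.489 ≈ +$836.4 billion.
ΔT of −$357 billion changes first-round spending by −c·ΔT = +$249.9 billion, contributing k·(−c·ΔT) = (+$249.9 billion) / 0.489 ≈ +$511 billion.
Net ΔY = k(ΔG − c·ΔT) = (+$658.9 billion) / 0.489 ≈ +$1,347 billion.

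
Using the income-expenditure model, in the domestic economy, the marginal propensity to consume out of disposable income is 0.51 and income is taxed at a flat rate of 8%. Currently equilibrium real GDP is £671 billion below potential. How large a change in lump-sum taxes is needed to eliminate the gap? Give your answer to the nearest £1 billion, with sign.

−£698 billion

Spending multiplier = 1/(1 − c(1−t)) = 1/(1 − 0.51×0.92) = 1/0.5308 ≈ 1.884.
Tax multiplier = −c·k = −0.51/0.5308 ≈ −0.961. Need ΔY = +£671 billion, so ΔT = ΔY/(−c·k) = −(+£671 billion) × 0.5308 / 0.51 ≈ −£698 billion.
The government should cut lump-sum taxes by £698 billion.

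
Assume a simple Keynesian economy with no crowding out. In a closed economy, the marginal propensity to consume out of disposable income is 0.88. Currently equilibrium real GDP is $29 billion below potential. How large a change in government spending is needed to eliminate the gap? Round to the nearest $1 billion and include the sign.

Spending multiplier = 1/(1 − MPC) = 1/(1 − 0.88) = 1/0.12 ≈ 8.333.
Need ΔY = +$29 billion, so ΔG = ΔY/k = (+$29 billion) × 0.12 ≈ +$3 billion.
The government should increase government spending by $3 billion.

+$3 billion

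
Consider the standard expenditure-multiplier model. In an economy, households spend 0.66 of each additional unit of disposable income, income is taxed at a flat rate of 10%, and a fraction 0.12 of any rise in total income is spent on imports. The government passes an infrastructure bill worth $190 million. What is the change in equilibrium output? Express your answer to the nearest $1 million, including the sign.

Expenditure multiplier = 1/(1 − c(1−t) + m) = 1/(1 − 0.66×0.9 + 0.12) = 1/0.526 ≈ 1.901.
ΔY = k × ΔG = (+$190 million) / 0.526 ≈ +$361 million.

+$361 million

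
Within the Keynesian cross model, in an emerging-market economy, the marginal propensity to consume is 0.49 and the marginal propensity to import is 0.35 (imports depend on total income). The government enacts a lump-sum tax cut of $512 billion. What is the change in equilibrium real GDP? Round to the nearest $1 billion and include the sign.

A lump-sum tax change of −$512 billion shifts disposable income by +$512 billion; first-round consumption changes by −c × ΔT = −0.49 × (−$512 billion) = +$250.88 billion.
Expenditure multiplier = 1/(1 − c + m) = 1/(1 − 0.49 + 0.35) = 1/0.86 ≈ 1.163.
The tax multiplier is −c × k ≈ −0.57, so ΔY = k × (−c·ΔT) = (+$250.88 billion) / 0.86 ≈ +$292 billion.

+$292 billion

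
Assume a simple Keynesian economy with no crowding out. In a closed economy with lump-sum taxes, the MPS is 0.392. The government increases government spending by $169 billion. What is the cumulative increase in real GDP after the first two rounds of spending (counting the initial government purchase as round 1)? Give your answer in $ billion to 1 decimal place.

MPC = 1 − MPS = 1 − 0.392 = 0.608.
Round 1 adds ΔG = $169 billion; each later round is MPC = 0.608 times the previous.
After 2 rounds: 169 + 102.752 = ΔG·(1 − c^2)/(1 − c) = 169 × (1 − 0.369664)/0.392 ≈ $271.8 billion.

$271.8 billion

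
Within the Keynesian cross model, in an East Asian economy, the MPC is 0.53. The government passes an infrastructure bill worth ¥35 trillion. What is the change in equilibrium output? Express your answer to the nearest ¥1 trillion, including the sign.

Spending multiplier = 1/(1 − MPC) = 1/(1 − 0.53) = 1/0.47 ≈ 2.128.
ΔY = k × ΔG = (+¥35 trillion) / 0.47 ≈ +¥74 trillion.

+¥74 trillion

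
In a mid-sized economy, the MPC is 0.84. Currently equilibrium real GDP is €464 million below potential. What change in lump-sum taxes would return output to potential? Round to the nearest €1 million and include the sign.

Spending multiplier = 1/(1 − MPC) = 1/(1 − 0.84) = 1/0.16 = 6.25.
Tax multiplier = −c·k = −0.84/0.16 = −5.25. Need ΔY = +€464 million, so ΔT = ΔY/(−c·k) = −(+€464 million) × 0.16 / 0.84 ≈ −€88 million.
The government should cut lump-sum taxes by €88 million.

−€88 million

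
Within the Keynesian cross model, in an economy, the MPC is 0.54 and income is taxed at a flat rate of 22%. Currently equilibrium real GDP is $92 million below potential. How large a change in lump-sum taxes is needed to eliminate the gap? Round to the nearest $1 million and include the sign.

−$99 million

Spending multiplier = 1/(1 − c(1−t)) = 1/(1 − 0.54×0.78) = 1/0.5788 ≈ 1.728.
Tax multiplier = −c·k = −0.54/0.5788 ≈ −0.933. Need ΔY = +$92 million, so ΔT = ΔY/(−c·k) = −(+$92 million) × 0.5788 / 0.54 ≈ −$99 million.
The government should cut lump-sum taxes by $99 million.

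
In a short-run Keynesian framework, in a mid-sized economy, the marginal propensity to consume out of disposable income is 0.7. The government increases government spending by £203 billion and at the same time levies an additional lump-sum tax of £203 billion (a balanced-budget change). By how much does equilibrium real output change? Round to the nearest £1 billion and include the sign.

Expenditure multiplier = 1/(1 − MPC) = 1/(1 − 0.7) = 1/0.3 ≈ 3.333.
ΔG contributes k·ΔG = (+£203 billion) / 0.3 ≈ +£676.7 billion.
ΔT of +£203 billion changes first-round spending by −c·ΔT = −£142.1 billion, contributing k·(−c·ΔT) = (−£142.1 billion) / 0.3 ≈ −£473.7 billion.
With ΔG = ΔT and no other leakages, the balanced-budget multiplier is 1, so ΔY = ΔG = +£203 billion.

+£203 billion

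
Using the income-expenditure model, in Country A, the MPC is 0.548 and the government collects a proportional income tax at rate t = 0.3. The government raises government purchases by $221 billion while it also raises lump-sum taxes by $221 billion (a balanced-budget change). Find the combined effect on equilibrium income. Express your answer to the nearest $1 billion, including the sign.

Expenditure multiplier = 1/(1 − c(1−t)) = 1/(1 − 0.548×0.7) = 1/0.6164 ≈ 1.622.
ΔG contributes k·ΔG = (+$221 billion) / 0.6164 ≈ +$358.5 billion.
ΔT of +$221 billion changes first-round spending by −c·ΔT = −$121.108 billion, contributing k·(−c·ΔT) = (−$121.108 billion) / 0.6164 ≈ −$196.5 billion.
Net ΔY = k(ΔG − c·ΔT) = (+$99.892 billion) / 0.6164 ≈ +$162 billion.

+$162 billion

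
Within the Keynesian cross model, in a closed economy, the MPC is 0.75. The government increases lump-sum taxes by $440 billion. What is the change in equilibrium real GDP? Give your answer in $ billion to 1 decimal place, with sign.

−$1,320.0 billion

A lump-sum tax change of +$440 billion shifts disposable income by −$440 billion; first-round consumption changes by −c × ΔT = −0.75 × (+$440 billion) = −$330 billion.
Expenditure multiplier = 1/(1 − MPC) = 1/(1 − 0.75) = 1/0.25 = 4.
The tax multiplier is −c × k = −3, so ΔY = k × (−c·ΔT) = (−$330 billion) / 0.25 = −$1,320 billion.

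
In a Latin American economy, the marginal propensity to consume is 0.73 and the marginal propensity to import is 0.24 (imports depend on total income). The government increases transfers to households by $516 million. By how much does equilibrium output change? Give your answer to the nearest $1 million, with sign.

+$739 million

The transfer change shifts disposable income by +$516 million, so first-round consumption changes by c·ΔTR = 0.73 × (+$516 million) = +$376.68 million.
Expenditure multiplier = 1/(1 − c + m) = 1/(1 − 0.73 + 0.24) = 1/0.51 ≈ 1.961.
The transfer multiplier is c × k ≈ 1.431, so ΔY = k × (c·ΔTR) = (+$376.68 million) / 0.51 ≈ +$739 million.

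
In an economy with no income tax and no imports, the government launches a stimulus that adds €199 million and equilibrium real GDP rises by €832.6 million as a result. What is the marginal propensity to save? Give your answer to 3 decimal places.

0.239

Implied spending multiplier k = ΔY/ΔG = 832.6/199 ≈ 4.1839.
Since k = 1/(1 − MPC), MPC = 1 − 1/k = 1 − ΔG/ΔY = 1 − 199/832.6 ≈ 0.761.
MPS = 1 − MPC = 0.239.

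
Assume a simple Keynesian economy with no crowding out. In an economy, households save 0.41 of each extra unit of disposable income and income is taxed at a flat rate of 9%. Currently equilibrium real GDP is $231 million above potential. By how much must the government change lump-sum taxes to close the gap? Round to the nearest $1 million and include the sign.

MPC = 1 − MPS = 1 − 0.41 = 0.59.
Spending multiplier = 1/(1 − c(1−t)) = 1/(1 − 0.59×0.91) = 1/0.4631 ≈ 2.159.
Tax multiplier = −c·k = −0.59/0.4631 ≈ −1.274. Need ΔY = −$231 million, so ΔT = ΔY/(−c·k) = −(−$231 million) × 0.4631 / 0.59 ≈ +$181 million.
The government should raise lump-sum taxes by $181 million.

+$181 million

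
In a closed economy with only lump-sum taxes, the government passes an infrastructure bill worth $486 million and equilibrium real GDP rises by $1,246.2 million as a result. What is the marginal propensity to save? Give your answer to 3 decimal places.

Implied spending multiplier k = ΔY/ΔG = 1,246.2/486 ≈ 2.5642.
Since k = 1/(1 − MPC), MPC = 1 − 1/k = 1 − ΔG/ΔY = 1 − 486/1,246.2 ≈ 0.610.
MPS = 1 − MPC = 0.390.

0.390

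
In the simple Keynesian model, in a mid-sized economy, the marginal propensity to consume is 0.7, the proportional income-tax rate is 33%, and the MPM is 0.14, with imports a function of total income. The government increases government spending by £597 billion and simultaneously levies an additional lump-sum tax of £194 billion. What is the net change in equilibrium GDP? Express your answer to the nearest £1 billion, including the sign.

+£687 billion

Expenditure multiplier = 1/(1 − c(1−t) + m) = 1/(1 − 0.7×0.67 + 0.14) = 1/0.671 ≈ 1.49.
ΔG contributes k·ΔG = (+£597 billion) / 0.671 ≈ +£889.7 billion.
ΔT of +£194 billion changes first-round spending by −c·ΔT = −£135.8 billion, contributing k·(−c·ΔT) = (−£135.8 billion) / 0.671 ≈ −£202.4 billion.
Net ΔY = k(ΔG − c·ΔT) = (+£461.2 billion) / 0.671 ≈ +£687 billion.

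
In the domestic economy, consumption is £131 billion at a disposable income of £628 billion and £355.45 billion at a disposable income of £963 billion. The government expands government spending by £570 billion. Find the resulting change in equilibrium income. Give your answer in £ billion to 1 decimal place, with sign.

MPC = ΔC/ΔYd = (355.45 − 131)/(963 − 628) = 224.45/335 = 0.67.
Government-spending multiplier = 1/(1 − MPC) = 1/(1 − 0.67) = 1/0.33 ≈ 3.03.
ΔY = k × ΔG = (+£570 billion) / 0.33 ≈ +£1,727.3 billion.

+£1,727.3 billion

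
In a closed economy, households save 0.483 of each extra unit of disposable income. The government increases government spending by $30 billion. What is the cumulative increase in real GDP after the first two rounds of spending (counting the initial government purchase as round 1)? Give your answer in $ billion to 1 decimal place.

MPC = 1 − MPS = 1 − 0.483 = 0.517.
Round 1 adds ΔG = $30 billion; each later round is MPC = 0.517 times the previous.
After 2 rounds: 30 + 15.51 = ΔG·(1 − c^2)/(1 − c) = 30 × (1 − 0.267289)/0.483 ≈ $45.5 billion.

$45.5 billion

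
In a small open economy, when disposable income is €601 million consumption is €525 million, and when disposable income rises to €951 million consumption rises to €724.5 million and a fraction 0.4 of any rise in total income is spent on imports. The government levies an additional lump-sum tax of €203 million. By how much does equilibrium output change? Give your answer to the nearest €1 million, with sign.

−€139 million

MPC = ΔC/ΔYd = (724.5 − 525)/(951 − 601) = 199.5/350 = 0.57.
A lump-sum tax change of +€203 million shifts disposable income by −€203 million; first-round consumption changes by −c × ΔT = −0.57 × (+€203 million) = −€115.71 million.
Expenditure multiplier = 1/(1 − c + m) = 1/(1 − 0.57 + 0.4) = 1/0.83 ≈ 1.205.
The tax multiplier is −c × k ≈ −0.687, so ΔY = k × (−c·ΔT) = (−€115.71 million) / 0.83 ≈ −€139 million.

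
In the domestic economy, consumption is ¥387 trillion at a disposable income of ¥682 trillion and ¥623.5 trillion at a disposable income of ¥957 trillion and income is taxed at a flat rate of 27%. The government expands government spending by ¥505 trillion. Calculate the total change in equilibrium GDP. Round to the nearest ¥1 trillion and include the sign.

MPC = ΔC/ΔYd = (623.5 − 387)/(957 − 682) = 236.5/275 = 0.86.
Expenditure multiplier = 1/(1 − c(1−t)) = 1/(1 − 0.86×0.73) = 1/0.3722 ≈ 2.687.
ΔY = k × ΔG = (+¥505 trillion) / 0.3722 ≈ +¥1,357 trillion.

+¥1,357 trillion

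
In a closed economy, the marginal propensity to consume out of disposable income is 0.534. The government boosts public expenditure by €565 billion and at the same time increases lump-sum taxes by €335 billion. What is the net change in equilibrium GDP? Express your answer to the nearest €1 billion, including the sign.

+€829 billion

Expenditure multiplier = 1/(1 − MPC) = 1/(1 − 0.534) = 1/0.466 ≈ 2.146.
ΔG contributes k·ΔG = (+€565 billion) / 0.466 ≈ +€1,212.4 billion.
ΔT of +€335 billion changes first-round spending by −c·ΔT = −€178.89 billion, contributing k·(−c·ΔT) = (−€178.89 billion) / 0.466 ≈ −€383.9 billion.
Net ΔY = k(ΔG − c·ΔT) = (+€386.11 billion) / 0.466 ≈ +€829 billion.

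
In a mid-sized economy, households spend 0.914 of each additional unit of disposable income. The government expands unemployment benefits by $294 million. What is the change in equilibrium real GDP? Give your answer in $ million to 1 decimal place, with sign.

+$3,124.6 million

The transfer change shifts disposable income by +$294 million, so first-round consumption changes by c·ΔTR = 0.914 × (+$294 million) = +$268.716 million.
Expenditure multiplier = 1/(1 − MPC) = 1/(1 − 0.914) = 1/0.086 ≈ 11.628.
The transfer multiplier is c × k ≈ 10.628, so ΔY = k × (c·ΔTR) = (+$268.716 million) / 0.086 ≈ +$3,124.6 million.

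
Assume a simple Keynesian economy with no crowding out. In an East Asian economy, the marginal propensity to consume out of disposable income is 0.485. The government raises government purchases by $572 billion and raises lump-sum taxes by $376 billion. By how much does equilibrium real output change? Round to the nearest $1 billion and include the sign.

Expenditure multiplier = 1/(1 − MPC) = 1/(1 − 0.485) = 1/0.515 ≈ 1.942.
ΔG contributes k·ΔG = (+$572 billion) / 0.515 ≈ +$1,110.7 billion.
ΔT of +$376 billion changes first-round spending by −c·ΔT = −$182.36 billion, contributing k·(−c·ΔT) = (−$182.36 billion) / 0.515 ≈ −$354.1 billion.
Net ΔY = k(ΔG − c·ΔT) = (+$389.64 billion) / 0.515 ≈ +$757 billion.

+$757 billion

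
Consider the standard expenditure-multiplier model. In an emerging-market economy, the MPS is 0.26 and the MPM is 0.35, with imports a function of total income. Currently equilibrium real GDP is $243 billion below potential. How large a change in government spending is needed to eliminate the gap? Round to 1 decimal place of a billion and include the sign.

+$148.2 billion

MPC = 1 − MPS = 1 − 0.26 = 0.74.
Spending multiplier = 1/(1 − c + m) = 1/(1 − 0.74 + 0.35) = 1/0.61 ≈ 1.639.
Need ΔY = +$243 billion, so ΔG = ΔY/k = (+$243 billion) × 0.61 ≈ +$148.2 billion.
The government should increase government spending by $148.2 billion.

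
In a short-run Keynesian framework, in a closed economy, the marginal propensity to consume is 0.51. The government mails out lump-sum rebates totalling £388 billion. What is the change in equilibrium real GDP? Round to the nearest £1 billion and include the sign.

+£404 billion

A lump-sum tax change of −£388 billion shifts disposable income by +£388 billion; first-round consumption changes by −c × ΔT = −0.51 × (−£388 billion) = +£197.88 billion.
Expenditure multiplier = 1/(1 − MPC) = 1/(1 − 0.51) = 1/0.49 ≈ 2.041.
The tax multiplier is −c × k ≈ −1.041, so ΔY = k × (−c·ΔT) = (+£197.88 billion) / 0.49 ≈ +£404 billion.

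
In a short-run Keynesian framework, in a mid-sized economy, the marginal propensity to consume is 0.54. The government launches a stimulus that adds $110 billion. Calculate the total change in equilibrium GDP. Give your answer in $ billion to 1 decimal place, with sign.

Spending multiplier = 1/(1 − MPC) = 1/(1 − 0.54) = 1/0.46 ≈ 2.174.
ΔY = k × ΔG = (+$110 billion) / 0.46 ≈ +$239.1 billion.

+$239.1 billion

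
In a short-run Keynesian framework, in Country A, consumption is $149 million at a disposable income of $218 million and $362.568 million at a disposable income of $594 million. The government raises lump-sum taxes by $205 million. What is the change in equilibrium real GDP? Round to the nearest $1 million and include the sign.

MPC = ΔC/ΔYd = (362.568 − 149)/(594 − 218) = 213.568/376 = 0.568.
A lump-sum tax change of +$205 million shifts disposable income by −$205 million; first-round consumption changes by −c × ΔT = −0.568 × (+$205 million) = −$116.44 million.
Expenditure multiplier = 1/(1 − MPC) = 1/(1 − 0.568) = 1/0.432 ≈ 2.315.
The tax multiplier is −c × k ≈ −1.315, so ΔY = k × (−c·ΔT) = (−$116.44 million) / 0.432 ≈ −$270 million.

−$270 million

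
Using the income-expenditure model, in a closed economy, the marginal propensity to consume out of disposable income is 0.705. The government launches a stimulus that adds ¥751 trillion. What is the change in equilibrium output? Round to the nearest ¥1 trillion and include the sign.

+¥2,546 trillion

Spending multiplier = 1/(1 − MPC) = 1/(1 − 0.705) = 1/0.295 ≈ 3.39.
ΔY = k × ΔG = (+¥751 trillion) / 0.295 ≈ +¥2,546 trillion.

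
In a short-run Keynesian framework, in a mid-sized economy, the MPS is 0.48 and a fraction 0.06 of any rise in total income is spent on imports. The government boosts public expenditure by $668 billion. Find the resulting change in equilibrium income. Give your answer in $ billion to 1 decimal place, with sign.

MPC = 1 − MPS = 1 − 0.48 = 0.52.
Spending multiplier = 1/(1 − c + m) = 1/(1 − 0.52 + 0.06) = 1/0.54 ≈ 1.852.
ΔY = k × ΔG = (+$668 billion) / 0.54 ≈ +$1,237 billion.

+$1,237.0 billion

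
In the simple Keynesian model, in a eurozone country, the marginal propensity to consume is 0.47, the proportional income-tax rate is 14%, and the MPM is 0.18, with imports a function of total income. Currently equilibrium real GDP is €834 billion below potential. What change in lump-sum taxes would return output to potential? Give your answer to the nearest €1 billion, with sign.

−€1,377 billion

Spending multiplier = 1/(1 − c(1−t) + m) = 1/(1 − 0.47×0.86 + 0.18) = 1/0.7758 ≈ 1.289.
Tax multiplier = −c·k = −0.47/0.7758 ≈ −0.606. Need ΔY = +€834 billion, so ΔT = ΔY/(−c·k) = −(+€834 billion) × 0.7758 / 0.47 ≈ −€1,377 billion.
The government should cut lump-sum taxes by €1,377 billion.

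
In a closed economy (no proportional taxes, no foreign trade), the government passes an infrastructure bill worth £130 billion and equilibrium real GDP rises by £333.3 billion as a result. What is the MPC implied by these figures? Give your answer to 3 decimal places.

Implied spending multiplier k = ΔY/ΔG = 333.3/130 ≈ 2.5638.
Since k = 1/(1 − MPC), MPC = 1 − 1/k = 1 − ΔG/ΔY = 1 − 130/333.3 ≈ 0.610.

0.610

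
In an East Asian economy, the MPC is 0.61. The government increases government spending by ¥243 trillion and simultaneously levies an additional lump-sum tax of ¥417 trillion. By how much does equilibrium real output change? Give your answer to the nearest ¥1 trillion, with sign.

−¥29 trillion

Expenditure multiplier = 1/(1 − MPC) = 1/(1 − 0.61) = 1/0.39 ≈ 2.564.
ΔG contributes k·ΔG = (+¥243 trillion) / 0.39 ≈ +¥623.1 trillion.
ΔT of +¥417 trillion changes first-round spending by −c·ΔT = −¥254.37 trillion, contributing k·(−c·ΔT) = (−¥254.37 trillion) / 0.39 ≈ −¥652.2 trillion.
Net ΔY = k(ΔG − c·ΔT) = (−¥11.37 trillion) / 0.39 ≈ −¥29 trillion.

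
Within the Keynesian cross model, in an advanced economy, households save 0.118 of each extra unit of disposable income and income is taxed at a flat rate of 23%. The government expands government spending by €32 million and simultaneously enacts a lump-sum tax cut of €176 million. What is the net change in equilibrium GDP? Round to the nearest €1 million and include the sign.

MPC = 1 − MPS = 1 − 0.118 = 0.882.
Expenditure multiplier = 1/(1 − c(1−t)) = 1/(1 − 0.882×0.77) = 1/0.32086 ≈ 3.117.
ΔG contributes k·ΔG = (+€32 million) / 0.32086 ≈ +€99.7 million.
ΔT of −€176 million changes first-round spending by −c·ΔT = +€155.232 million, contributing k·(−c·ΔT) = (+€155.232 million) / 0.32086 ≈ +€483.8 million.
Net ΔY = k(ΔG − c·ΔT) = (+€187.232 million) / 0.32086 ≈ +€584 million.

+€584 million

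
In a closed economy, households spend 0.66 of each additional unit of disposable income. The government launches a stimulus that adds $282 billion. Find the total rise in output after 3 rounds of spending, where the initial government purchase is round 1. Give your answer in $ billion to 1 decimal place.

Round 1 adds ΔG = $282 billion; each later round is MPC = 0.66 times the previous.
After 3 rounds: 282 + 186.12 + 122.8392 = ΔG·(1 − c^3)/(1 − c) = 282 × (1 − 0.287496)/0.34 ≈ $591 billion.

$591.0 billion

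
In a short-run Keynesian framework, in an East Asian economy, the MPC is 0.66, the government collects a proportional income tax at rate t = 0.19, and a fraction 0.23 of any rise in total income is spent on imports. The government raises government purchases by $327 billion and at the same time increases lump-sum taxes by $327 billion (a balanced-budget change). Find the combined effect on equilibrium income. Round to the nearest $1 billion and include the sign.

Expenditure multiplier = 1/(1 − c(1−t) + m) = 1/(1 − 0.66×0.81 + 0.23) = 1/0.6954 ≈ 1.438.
ΔG contributes k·ΔG = (+$327 billion) / 0.6954 ≈ +$470.2 billion.
ΔT of +$327 billion changes first-round spending by −c·ΔT = −$215.82 billion, contributing k·(−c·ΔT) = (−$215.82 billion) / 0.6954 ≈ −$310.4 billion.
Net ΔY = k(ΔG − c·ΔT) = (+$111.18 billion) / 0.6954 ≈ +$160 billion.

+$160 billion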